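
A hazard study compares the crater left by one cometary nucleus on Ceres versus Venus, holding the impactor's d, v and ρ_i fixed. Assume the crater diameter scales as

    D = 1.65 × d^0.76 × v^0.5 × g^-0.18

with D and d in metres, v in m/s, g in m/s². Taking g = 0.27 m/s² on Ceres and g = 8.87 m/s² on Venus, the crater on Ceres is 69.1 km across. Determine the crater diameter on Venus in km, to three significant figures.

D ≈ 36.9 km

All impactor-dependent factors cancel in the ratio, leaving D_Venus/D_Ceres = (g_Venus/g_Ceres)^-0.18.
(8.87/0.27)^-0.18 = 32.85^-0.18 = 0.5334
D_Venus = 0.5334 × 69.1 km = 36.9 km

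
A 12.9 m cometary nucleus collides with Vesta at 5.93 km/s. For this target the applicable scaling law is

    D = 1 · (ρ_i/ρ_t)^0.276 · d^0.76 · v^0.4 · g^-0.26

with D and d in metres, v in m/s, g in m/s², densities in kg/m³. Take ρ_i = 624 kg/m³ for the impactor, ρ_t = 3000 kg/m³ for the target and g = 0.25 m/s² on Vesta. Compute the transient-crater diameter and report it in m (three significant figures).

D ≈ 210 m

In SI units: v = 5930 m/s.
(ρ_i/ρ_t)^0.276 = (624/3000)^0.276 = 0.6483
d^0.76 = 12.9^0.76 = 6.983
v^0.4 = 5930^0.4 = 32.30
g^-0.26 = 0.25^-0.26 = 1.434
D = 1 × 0.6483 × 6.983 × 32.30 × 1.434 = 209.7 m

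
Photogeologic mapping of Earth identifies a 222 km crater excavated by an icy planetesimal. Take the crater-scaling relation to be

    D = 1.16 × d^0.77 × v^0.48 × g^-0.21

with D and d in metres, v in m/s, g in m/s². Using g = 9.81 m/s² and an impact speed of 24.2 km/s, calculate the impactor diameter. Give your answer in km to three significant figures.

Rearranging for d: d = [D / (1.16 · 24200^0.48 · 9.81^-0.21)]^(1/0.77).
D = 222000 m.
24200^0.48 = 127.1
9.81^-0.21 = 0.6191
Denominator = 1.16 × 127.1 × 0.6191 = 91.28
D / 91.28 = 222000 / 91.28 = 2432
d = 2432^(1/0.77) = 2432^1.2987 = 24966 m

d ≈ 25.0 km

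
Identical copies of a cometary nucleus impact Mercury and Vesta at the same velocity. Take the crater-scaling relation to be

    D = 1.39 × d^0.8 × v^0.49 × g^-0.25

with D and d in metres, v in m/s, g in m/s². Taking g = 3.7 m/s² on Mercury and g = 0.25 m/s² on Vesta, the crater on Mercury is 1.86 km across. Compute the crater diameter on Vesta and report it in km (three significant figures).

All impactor-dependent factors cancel in the ratio, leaving D_Vesta/D_Mercury = (g_Vesta/g_Mercury)^-0.25.
(0.25/3.7)^-0.25 = 0.06757^-0.25 = 1.961
D_Vesta = 1.961 × 1.86 km = 3.65 km

D ≈ 3.65 km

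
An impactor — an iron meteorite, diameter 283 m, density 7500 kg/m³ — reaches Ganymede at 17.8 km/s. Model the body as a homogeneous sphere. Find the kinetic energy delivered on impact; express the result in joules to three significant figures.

v = 17800 m/s.
Mass m = (π/6) ρ d³ = (π/6) × 7500 × (283)³ = 8.901 × 10^10 kg
E = ½ m v² = 0.5 × 8.901 × 10^10 × (17800)² = 1.410 × 10^19 J

E ≈ 1.41 × 10^19 J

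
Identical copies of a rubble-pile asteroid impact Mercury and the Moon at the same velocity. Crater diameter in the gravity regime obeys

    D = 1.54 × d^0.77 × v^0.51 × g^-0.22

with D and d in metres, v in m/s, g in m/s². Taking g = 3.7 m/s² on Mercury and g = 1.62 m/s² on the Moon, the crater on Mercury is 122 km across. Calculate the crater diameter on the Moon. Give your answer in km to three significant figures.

D ≈ 146 km

All impactor-dependent factors cancel in the ratio, leaving D_Moon/D_Mercury = (g_Moon/g_Mercury)^-0.22.
(1.62/3.7)^-0.22 = 0.4378^-0.22 = 1.199
D_Moon = 1.199 × 122 km = 146 km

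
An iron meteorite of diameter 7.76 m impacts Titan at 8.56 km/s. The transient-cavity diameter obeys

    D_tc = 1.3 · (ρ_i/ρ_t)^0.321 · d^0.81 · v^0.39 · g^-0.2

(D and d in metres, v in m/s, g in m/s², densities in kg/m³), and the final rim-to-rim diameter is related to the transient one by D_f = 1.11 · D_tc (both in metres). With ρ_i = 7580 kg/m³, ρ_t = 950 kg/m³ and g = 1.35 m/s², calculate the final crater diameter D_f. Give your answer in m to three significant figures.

D_f ≈ 476 m

v = 8560 m/s.
(ρ_i/ρ_t)^0.321 = (7580/950)^0.321 = 1.948
d^0.81 = 7.76^0.81 = 5.258
v^0.39 = 8560^0.39 = 34.17
g^-0.2 = 1.35^-0.2 = 0.9417
D_tc = 1.3 × 1.948 × 5.258 × 34.17 × 0.9417 = 428.5 m
D_f = 1.11 × 428.5 = 475.6 m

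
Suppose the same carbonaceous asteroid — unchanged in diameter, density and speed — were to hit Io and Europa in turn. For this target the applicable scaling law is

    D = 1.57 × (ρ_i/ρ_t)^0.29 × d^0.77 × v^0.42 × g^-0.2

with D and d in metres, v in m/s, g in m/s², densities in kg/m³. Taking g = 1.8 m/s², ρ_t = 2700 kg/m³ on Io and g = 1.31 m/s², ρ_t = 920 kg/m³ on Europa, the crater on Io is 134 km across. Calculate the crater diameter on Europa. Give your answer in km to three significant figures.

The impactor-only factors (d, v, ρ_i) cancel in the ratio, leaving D_Europa/D_Io = (g_Europa/g_Io)^-0.2 · (ρ_t,Io/ρ_t,Europa)^0.29.
(1.31/1.8)^-0.2 = 0.7278^-0.2 = 1.066
(2700/920)^0.29 = 2.935^0.29 = 1.366
Ratio = 1.066 × 1.366 = 1.456
D_Europa = 1.456 × 134 km = 195 km

D ≈ 195 km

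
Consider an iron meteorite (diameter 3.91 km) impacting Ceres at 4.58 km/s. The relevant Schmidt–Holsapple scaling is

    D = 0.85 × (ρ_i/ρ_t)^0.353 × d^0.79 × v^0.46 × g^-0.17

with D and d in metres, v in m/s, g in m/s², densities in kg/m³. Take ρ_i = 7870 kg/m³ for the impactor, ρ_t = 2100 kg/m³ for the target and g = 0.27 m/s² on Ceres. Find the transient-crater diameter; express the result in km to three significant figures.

D ≈ 56.3 km

In SI units: d = 3910 m, v = 4580 m/s.
(ρ_i/ρ_t)^0.353 = (7870/2100)^0.353 = 1.594
d^0.79 = 3910^0.79 = 688.4
v^0.46 = 4580^0.46 = 48.31
g^-0.17 = 0.27^-0.17 = 1.249
D = 0.85 × 1.594 × 688.4 × 48.31 × 1.249 = 56279 m
   = 56.28 km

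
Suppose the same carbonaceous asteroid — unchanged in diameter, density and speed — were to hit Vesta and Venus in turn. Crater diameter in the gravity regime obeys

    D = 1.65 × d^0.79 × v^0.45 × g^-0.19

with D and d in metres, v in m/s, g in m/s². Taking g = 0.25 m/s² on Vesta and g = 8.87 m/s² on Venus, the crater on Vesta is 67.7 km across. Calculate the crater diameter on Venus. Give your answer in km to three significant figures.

D ≈ 34.4 km

All impactor-dependent factors cancel in the ratio, leaving D_Venus/D_Vesta = (g_Venus/g_Vesta)^-0.19.
(8.87/0.25)^-0.19 = 35.48^-0.19 = 0.5076
D_Venus = 0.5076 × 67.7 km = 34.4 km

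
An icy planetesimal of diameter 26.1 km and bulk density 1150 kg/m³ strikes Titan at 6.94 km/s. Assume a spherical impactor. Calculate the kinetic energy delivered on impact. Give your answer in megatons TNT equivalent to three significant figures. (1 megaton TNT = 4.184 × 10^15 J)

E ≈ 6.16 × 10^7 Mt TNT

d = 26100 m; v = 6940 m/s.
Mass m = (π/6) ρ d³ = (π/6) × 1150 × (26100)³ = 1.071 × 10^16 kg
E = ½ m v² = 0.5 × 1.071 × 10^16 × (6940)² = 2.579 × 10^23 J
   = 2.579 × 10^23 / 4.184×10^15 = 6.164 × 10^7 Mt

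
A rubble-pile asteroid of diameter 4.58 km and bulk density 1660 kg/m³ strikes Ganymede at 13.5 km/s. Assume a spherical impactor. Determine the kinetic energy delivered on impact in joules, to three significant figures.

E ≈ 7.61 × 10^21 J

d = 4580 m; v = 13500 m/s.
Mass m = (π/6) ρ d³ = (π/6) × 1660 × (4580)³ = 8.350 × 10^13 kg
E = ½ m v² = 0.5 × 8.350 × 10^13 × (13500)² = 7.609 × 10^21 J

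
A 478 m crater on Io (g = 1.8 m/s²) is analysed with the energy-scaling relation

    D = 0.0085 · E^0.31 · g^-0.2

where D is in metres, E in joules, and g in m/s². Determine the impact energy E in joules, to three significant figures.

Rearranging: E = [D / (0.0085 · g^-0.2)]^(1/0.31).
g^-0.2 = 1.8^-0.2 = 0.8891
D / (0.0085 × 0.8891) = 478 / (7.557 × 10^-3) = 6.325 × 10^4
E = (6.325 × 10^4)^3.2258 = 3.071 × 10^15 J

E ≈ 3.07 × 10^15 J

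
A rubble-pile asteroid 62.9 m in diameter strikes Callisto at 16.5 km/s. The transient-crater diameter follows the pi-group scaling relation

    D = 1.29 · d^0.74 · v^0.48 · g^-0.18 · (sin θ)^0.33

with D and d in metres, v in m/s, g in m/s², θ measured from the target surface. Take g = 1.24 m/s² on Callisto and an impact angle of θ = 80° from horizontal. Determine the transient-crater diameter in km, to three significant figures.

In SI units: v = 16500 m/s.
d^0.74 = 62.9^0.74 = 21.43
v^0.48 = 16500^0.48 = 105.8
g^-0.18 = 1.24^-0.18 = 0.9620
(sin 80°)^0.33 = 0.9848^0.33 = 0.9950
D = 1.29 × 21.43 × 105.8 × 0.9620 × 0.9950 = 2800 m
   = 2.800 km

D ≈ 2.80 km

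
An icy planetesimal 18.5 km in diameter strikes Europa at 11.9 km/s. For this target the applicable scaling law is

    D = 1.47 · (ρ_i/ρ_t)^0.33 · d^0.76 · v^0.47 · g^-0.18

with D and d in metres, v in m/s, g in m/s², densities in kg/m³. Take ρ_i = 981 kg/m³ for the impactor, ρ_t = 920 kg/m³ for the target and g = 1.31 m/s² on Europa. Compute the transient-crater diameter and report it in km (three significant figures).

In SI units: d = 18500 m, v = 11900 m/s.
(ρ_i/ρ_t)^0.33 = (981/920)^0.33 = 1.021
d^0.76 = 18500^0.76 = 1750
v^0.47 = 11900^0.47 = 82.32
g^-0.18 = 1.31^-0.18 = 0.9526
D = 1.47 × 1.021 × 1750 × 82.32 × 0.9526 = 2.060 × 10^5 m
   = 206.0 km

D ≈ 206 km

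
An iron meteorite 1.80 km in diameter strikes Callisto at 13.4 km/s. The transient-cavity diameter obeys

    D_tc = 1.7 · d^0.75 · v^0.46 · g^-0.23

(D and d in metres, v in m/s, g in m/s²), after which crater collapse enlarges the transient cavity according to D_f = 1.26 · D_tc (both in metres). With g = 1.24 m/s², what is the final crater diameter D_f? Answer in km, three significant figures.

D_f ≈ 44.6 km

In SI: d = 1800 m, v = 13400 m/s.
d^0.75 = 1800^0.75 = 276.3
v^0.46 = 13400^0.46 = 79.15
g^-0.23 = 1.24^-0.23 = 0.9517
D_tc = 1.7 × 276.3 × 79.15 × 0.9517 = 35380 m
D_f = 1.26 × 35380 = 44579 m
     = 44.58 km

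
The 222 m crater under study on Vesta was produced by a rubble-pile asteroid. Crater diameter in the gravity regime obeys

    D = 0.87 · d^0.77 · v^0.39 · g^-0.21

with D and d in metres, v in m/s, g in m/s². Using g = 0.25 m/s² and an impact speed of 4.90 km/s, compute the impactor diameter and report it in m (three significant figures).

d ≈ 12.4 m

Rearranging for d: d = [D / (0.87 · 4900^0.39 · 0.25^-0.21)]^(1/0.77).
4900^0.39 = 27.49
0.25^-0.21 = 1.338
Denominator = 0.87 × 27.49 × 1.338 = 32.00
D / 32.00 = 222 / 32.00 = 6.938
d = 6.938^(1/0.77) = 6.938^1.2987 = 12.37 m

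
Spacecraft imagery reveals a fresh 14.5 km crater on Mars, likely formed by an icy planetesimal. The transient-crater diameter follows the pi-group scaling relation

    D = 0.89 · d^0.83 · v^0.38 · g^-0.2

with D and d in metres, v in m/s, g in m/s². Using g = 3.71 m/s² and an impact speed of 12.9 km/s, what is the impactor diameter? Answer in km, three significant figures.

d ≈ 2.14 km

Rearranging for d: d = [D / (0.89 · 12900^0.38 · 3.71^-0.2)]^(1/0.83).
D = 14500 m.
12900^0.38 = 36.48
3.71^-0.2 = 0.7694
Denominator = 0.89 × 36.48 × 0.7694 = 24.98
D / 24.98 = 14500 / 24.98 = 580.5
d = 580.5^(1/0.83) = 580.5^1.2048 = 2137 m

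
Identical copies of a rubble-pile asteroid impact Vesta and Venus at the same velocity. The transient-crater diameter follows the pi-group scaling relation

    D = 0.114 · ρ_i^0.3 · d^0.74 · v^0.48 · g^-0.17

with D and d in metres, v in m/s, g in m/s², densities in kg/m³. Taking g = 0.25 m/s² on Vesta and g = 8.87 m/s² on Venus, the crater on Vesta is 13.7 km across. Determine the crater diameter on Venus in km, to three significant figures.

All impactor-dependent factors cancel in the ratio, leaving D_Venus/D_Vesta = (g_Venus/g_Vesta)^-0.17.
(8.87/0.25)^-0.17 = 35.48^-0.17 = 0.5451
D_Venus = 0.5451 × 13.7 km = 7.47 km

D ≈ 7.47 km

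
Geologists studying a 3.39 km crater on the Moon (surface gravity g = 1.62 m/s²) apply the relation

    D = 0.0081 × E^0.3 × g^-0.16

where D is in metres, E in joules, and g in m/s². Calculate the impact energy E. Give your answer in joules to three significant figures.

Rearranging: E = [D / (0.0081 · g^-0.16)]^(1/0.3).
D = 3390 m.
g^-0.16 = 1.62^-0.16 = 0.9257
D / (0.0081 × 0.9257) = 3390 / (7.498 × 10^-3) = 4.521 × 10^5
E = (4.521 × 10^5)^3.3333 = 7.089 × 10^18 J

E ≈ 7.09 × 10^18 J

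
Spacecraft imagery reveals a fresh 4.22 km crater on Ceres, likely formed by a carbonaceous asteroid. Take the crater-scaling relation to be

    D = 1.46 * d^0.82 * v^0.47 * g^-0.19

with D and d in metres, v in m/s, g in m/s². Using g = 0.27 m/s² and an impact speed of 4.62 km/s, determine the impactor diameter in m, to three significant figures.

Rearranging for d: d = [D / (1.46 · 4620^0.47 · 0.27^-0.19)]^(1/0.82).
D = 4220 m.
4620^0.47 = 52.77
0.27^-0.19 = 1.282
Denominator = 1.46 × 52.77 × 1.282 = 98.77
D / 98.77 = 4220 / 98.77 = 42.73
d = 42.73^(1/0.82) = 42.73^1.2195 = 97.43 m

d ≈ 97.4 m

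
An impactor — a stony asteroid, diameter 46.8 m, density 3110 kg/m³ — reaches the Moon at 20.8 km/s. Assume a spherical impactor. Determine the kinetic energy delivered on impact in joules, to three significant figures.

E ≈ 3.61 × 10^16 J

v = 20800 m/s.
Mass m = (π/6) ρ d³ = (π/6) × 3110 × (46.8)³ = 1.669 × 10^8 kg
E = ½ m v² = 0.5 × 1.669 × 10^8 × (20800)² = 3.610 × 10^16 J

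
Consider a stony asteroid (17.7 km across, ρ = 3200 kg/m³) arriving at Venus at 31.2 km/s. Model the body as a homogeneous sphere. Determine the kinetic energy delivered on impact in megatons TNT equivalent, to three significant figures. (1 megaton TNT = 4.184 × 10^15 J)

d = 17700 m; v = 31200 m/s.
Mass m = (π/6) ρ d³ = (π/6) × 3200 × (17700)³ = 9.291 × 10^15 kg
E = ½ m v² = 0.5 × 9.291 × 10^15 × (31200)² = 4.522 × 10^24 J
   = 4.522 × 10^24 / 4.184×10^15 = 1.081 × 10^9 Mt

E ≈ 1.08 × 10^9 Mt TNT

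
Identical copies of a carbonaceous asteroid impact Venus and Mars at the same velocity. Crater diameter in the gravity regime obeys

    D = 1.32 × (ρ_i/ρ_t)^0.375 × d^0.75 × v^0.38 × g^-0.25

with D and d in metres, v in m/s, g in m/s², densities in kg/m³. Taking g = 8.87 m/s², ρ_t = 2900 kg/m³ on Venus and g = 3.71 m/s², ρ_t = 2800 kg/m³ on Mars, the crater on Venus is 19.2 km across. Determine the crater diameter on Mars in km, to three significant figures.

The impactor-only factors (d, v, ρ_i) cancel in the ratio, leaving D_Mars/D_Venus = (g_Mars/g_Venus)^-0.25 · (ρ_t,Venus/ρ_t,Mars)^0.375.
(3.71/8.87)^-0.25 = 0.4183^-0.25 = 1.243
(2900/2800)^0.375 = 1.036^0.375 = 1.013
Ratio = 1.243 × 1.013 = 1.259
D_Mars = 1.259 × 19.2 km = 24.2 km

D ≈ 24.2 km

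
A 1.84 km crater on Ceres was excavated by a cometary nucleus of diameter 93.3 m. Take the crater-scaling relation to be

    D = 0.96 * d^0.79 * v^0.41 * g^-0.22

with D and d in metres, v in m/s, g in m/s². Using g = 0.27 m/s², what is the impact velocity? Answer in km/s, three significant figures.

v ≈ 8.04 km/s

Rearranging for v: v = [D / (0.96 · 93.3^0.79 · 0.27^-0.22)]^(1/0.41).
D = 1840 m.
93.3^0.79 = 35.99
0.27^-0.22 = 1.334
Denominator = 0.96 × 35.99 × 1.334 = 46.09
D / 46.09 = 1840 / 46.09 = 39.92
v = 39.92^(1/0.41) = 39.92^2.439 = 8041 m/s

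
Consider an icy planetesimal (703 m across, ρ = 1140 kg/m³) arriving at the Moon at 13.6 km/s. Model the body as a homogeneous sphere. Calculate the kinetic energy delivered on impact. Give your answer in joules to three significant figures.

E ≈ 1.92 × 10^19 J

v = 13600 m/s.
Mass m = (π/6) ρ d³ = (π/6) × 1140 × (703)³ = 2.074 × 10^11 kg
E = ½ m v² = 0.5 × 2.074 × 10^11 × (13600)² = 1.918 × 10^19 J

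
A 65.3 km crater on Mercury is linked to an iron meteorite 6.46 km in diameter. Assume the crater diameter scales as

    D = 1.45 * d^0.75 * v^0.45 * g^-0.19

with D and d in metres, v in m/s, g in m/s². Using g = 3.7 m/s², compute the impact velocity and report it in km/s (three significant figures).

Rearranging for v: v = [D / (1.45 · 6460^0.75 · 3.7^-0.19)]^(1/0.45).
D = 65300 m.
6460^0.75 = 720.6
3.7^-0.19 = 0.7799
Denominator = 1.45 × 720.6 × 0.7799 = 814.9
D / 814.9 = 65300 / 814.9 = 80.13
v = 80.13^(1/0.45) = 80.13^2.2222 = 17006 m/s

v ≈ 17.0 km/s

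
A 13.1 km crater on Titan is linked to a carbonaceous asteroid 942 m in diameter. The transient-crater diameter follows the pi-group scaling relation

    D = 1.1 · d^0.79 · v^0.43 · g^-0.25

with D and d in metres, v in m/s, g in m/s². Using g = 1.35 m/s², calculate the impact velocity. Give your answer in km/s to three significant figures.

v ≈ 12.3 km/s

Rearranging for v: v = [D / (1.1 · 942^0.79 · 1.35^-0.25)]^(1/0.43).
D = 13100 m.
942^0.79 = 223.6
1.35^-0.25 = 0.9277
Denominator = 1.1 × 223.6 × 0.9277 = 228.2
D / 228.2 = 13100 / 228.2 = 57.41
v = 57.41^(1/0.43) = 57.41^2.3256 = 12323 m/s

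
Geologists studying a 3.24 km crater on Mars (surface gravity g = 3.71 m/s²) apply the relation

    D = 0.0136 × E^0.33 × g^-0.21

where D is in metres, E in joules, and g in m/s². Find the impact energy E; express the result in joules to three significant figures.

Rearranging: E = [D / (0.0136 · g^-0.21)]^(1/0.33).
D = 3240 m.
g^-0.21 = 3.71^-0.21 = 0.7593
D / (0.0136 × 0.7593) = 3240 / (0.01033) = 3.136 × 10^5
E = (3.136 × 10^5)^3.0303 = 4.526 × 10^16 J

E ≈ 4.53 × 10^16 J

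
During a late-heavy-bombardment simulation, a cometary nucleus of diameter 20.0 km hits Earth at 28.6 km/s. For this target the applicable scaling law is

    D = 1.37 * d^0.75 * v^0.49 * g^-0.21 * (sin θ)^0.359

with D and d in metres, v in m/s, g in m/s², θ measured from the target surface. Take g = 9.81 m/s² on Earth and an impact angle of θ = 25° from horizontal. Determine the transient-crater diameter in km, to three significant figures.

D ≈ 160 km

In SI units: d = 20000 m, v = 28600 m/s.
d^0.75 = 20000^0.75 = 1682
v^0.49 = 28600^0.49 = 152.6
g^-0.21 = 9.81^-0.21 = 0.6191
(sin 25°)^0.359 = 0.4226^0.359 = 0.7340
D = 1.37 × 1682 × 152.6 × 0.6191 × 0.7340 = 1.598 × 10^5 m
   = 159.8 km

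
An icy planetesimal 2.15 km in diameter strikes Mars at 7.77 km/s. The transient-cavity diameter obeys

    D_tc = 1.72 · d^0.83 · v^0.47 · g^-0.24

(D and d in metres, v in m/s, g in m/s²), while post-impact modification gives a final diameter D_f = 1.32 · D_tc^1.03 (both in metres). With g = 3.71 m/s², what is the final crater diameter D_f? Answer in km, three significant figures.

In SI: d = 2150 m, v = 7770 m/s.
d^0.83 = 2150^0.83 = 583.3
v^0.47 = 7770^0.47 = 67.37
g^-0.24 = 3.71^-0.24 = 0.7300
D_tc = 1.72 × 583.3 × 67.37 × 0.7300 = 49340 m
D_f = 1.32 × (49340)^1.03 = 90068 m
     = 90.07 km

D_f ≈ 90.1 km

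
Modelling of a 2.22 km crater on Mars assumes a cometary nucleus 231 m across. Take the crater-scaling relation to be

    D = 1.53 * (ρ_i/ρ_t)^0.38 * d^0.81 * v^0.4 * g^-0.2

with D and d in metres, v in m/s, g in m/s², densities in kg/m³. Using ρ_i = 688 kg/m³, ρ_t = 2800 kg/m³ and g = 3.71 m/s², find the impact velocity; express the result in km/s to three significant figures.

v ≈ 9.59 km/s

Rearranging for v: v = [D / (1.53 · (688/2800)^0.38 · 231^0.81 · 3.71^-0.2)]^(1/0.4).
D = 2220 m.
(688/2800)^0.38 = 0.5866
231^0.81 = 82.13
3.71^-0.2 = 0.7694
Denominator = 1.53 × 0.5866 × 82.13 × 0.7694 = 56.71
D / 56.71 = 2220 / 56.71 = 39.15
v = 39.15^(1/0.4) = 39.15^2.5 = 9590 m/s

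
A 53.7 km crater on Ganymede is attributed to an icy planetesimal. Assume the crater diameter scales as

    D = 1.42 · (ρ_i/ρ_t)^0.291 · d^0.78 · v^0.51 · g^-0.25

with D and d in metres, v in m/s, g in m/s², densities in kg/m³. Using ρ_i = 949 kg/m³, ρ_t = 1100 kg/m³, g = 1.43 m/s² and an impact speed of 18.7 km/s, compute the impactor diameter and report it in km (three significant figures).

d ≈ 1.41 km

Rearranging for d: d = [D / (1.42 · (949/1100)^0.291 · 18700^0.51 · 1.43^-0.25)]^(1/0.78).
D = 53700 m.
(949/1100)^0.291 = 0.9579
18700^0.51 = 150.9
1.43^-0.25 = 0.9145
Denominator = 1.42 × 0.9579 × 150.9 × 0.9145 = 187.7
D / 187.7 = 53700 / 187.7 = 286.1
d = 286.1^(1/0.78) = 286.1^1.2821 = 1411 m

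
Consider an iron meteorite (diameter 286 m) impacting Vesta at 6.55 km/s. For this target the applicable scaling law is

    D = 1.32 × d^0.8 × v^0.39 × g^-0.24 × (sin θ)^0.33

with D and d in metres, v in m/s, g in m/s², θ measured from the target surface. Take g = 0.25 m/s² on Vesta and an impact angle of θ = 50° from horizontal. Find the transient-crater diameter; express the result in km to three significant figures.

In SI units: v = 6550 m/s.
d^0.8 = 286^0.8 = 92.28
v^0.39 = 6550^0.39 = 30.78
g^-0.24 = 0.25^-0.24 = 1.395
(sin 50°)^0.33 = 0.7660^0.33 = 0.9158
D = 1.32 × 92.28 × 30.78 × 1.395 × 0.9158 = 4790 m
   = 4.790 km

D ≈ 4.79 km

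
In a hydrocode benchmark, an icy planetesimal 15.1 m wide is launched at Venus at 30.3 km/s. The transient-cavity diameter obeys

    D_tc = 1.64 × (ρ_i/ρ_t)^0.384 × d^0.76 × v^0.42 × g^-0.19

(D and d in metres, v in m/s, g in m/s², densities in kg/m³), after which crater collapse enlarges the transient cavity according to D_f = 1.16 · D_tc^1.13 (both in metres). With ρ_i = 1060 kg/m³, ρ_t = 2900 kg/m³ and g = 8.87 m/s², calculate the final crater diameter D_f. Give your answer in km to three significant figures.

v = 30300 m/s.
(ρ_i/ρ_t)^0.384 = (1060/2900)^0.384 = 0.6794
d^0.76 = 15.1^0.76 = 7.871
v^0.42 = 30300^0.42 = 76.24
g^-0.19 = 8.87^-0.19 = 0.6605
D_tc = 1.64 × 0.6794 × 7.871 × 76.24 × 0.6605 = 441.6 m
D_f = 1.16 × (441.6)^1.13 = 1131 m
     = 1.131 km

D_f ≈ 1.13 km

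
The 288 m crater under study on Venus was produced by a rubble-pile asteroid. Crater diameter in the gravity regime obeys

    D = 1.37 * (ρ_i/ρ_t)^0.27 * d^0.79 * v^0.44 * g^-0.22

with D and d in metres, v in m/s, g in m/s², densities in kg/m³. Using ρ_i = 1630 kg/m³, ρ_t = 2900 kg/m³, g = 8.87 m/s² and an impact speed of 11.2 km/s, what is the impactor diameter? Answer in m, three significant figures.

Rearranging for d: d = [D / (1.37 · (1630/2900)^0.27 · 11200^0.44 · 8.87^-0.22)]^(1/0.79).
(1630/2900)^0.27 = 0.8559
11200^0.44 = 60.49
8.87^-0.22 = 0.6187
Denominator = 1.37 × 0.8559 × 60.49 × 0.6187 = 43.88
D / 43.88 = 288 / 43.88 = 6.563
d = 6.563^(1/0.79) = 6.563^1.2658 = 10.82 m

d ≈ 10.8 m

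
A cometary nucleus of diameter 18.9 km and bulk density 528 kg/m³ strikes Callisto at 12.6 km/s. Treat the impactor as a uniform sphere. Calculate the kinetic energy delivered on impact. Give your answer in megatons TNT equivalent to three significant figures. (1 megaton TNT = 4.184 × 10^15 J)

d = 18900 m; v = 12600 m/s.
Mass m = (π/6) ρ d³ = (π/6) × 528 × (18900)³ = 1.866 × 10^15 kg
E = ½ m v² = 0.5 × 1.866 × 10^15 × (12600)² = 1.481 × 10^23 J
   = 1.481 × 10^23 / 4.184×10^15 = 3.540 × 10^7 Mt

E ≈ 3.54 × 10^7 Mt TNT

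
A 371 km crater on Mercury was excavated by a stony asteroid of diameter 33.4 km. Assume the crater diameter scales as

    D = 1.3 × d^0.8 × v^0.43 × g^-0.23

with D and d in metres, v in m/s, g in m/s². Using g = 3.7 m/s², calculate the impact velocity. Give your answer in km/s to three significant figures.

Rearranging for v: v = [D / (1.3 · 33400^0.8 · 3.7^-0.23)]^(1/0.43).
D = 371000 m.
33400^0.8 = 4159
3.7^-0.23 = 0.7401
Denominator = 1.3 × 4159 × 0.7401 = 4001
D / 4001 = 371000 / 4001 = 92.73
v = 92.73^(1/0.43) = 92.73^2.3256 = 37581 m/s

v ≈ 37.6 km/s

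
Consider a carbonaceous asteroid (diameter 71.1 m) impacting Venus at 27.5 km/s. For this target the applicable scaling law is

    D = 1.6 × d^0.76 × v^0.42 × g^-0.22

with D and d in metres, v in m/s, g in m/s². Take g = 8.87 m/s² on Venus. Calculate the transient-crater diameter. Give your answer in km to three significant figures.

D ≈ 1.85 km

In SI units: v = 27500 m/s.
d^0.76 = 71.1^0.76 = 25.55
v^0.42 = 27500^0.42 = 73.20
g^-0.22 = 8.87^-0.22 = 0.6187
D = 1.6 × 25.55 × 73.20 × 0.6187 = 1851 m
   = 1.851 km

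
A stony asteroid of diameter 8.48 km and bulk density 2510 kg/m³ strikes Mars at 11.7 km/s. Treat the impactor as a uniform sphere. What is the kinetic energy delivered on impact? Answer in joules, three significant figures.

E ≈ 5.49 × 10^22 J

d = 8480 m; v = 11700 m/s.
Mass m = (π/6) ρ d³ = (π/6) × 2510 × (8480)³ = 8.014 × 10^14 kg
E = ½ m v² = 0.5 × 8.014 × 10^14 × (11700)² = 5.485 × 10^22 J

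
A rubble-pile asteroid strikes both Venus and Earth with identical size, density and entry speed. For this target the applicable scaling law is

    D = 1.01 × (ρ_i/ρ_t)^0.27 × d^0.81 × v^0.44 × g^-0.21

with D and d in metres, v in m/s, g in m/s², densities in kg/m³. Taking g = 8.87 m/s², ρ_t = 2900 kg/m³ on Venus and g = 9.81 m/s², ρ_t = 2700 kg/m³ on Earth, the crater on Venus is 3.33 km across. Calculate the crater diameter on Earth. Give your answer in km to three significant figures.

D ≈ 3.32 km

The impactor-only factors (d, v, ρ_i) cancel in the ratio, leaving D_Earth/D_Venus = (g_Earth/g_Venus)^-0.21 · (ρ_t,Venus/ρ_t,Earth)^0.27.
(9.81/8.87)^-0.21 = 1.106^-0.21 = 0.9791
(2900/2700)^0.27 = 1.074^0.27 = 1.019
Ratio = 0.9791 × 1.019 = 0.9977
D_Earth = 0.9977 × 3.33 km = 3.32 km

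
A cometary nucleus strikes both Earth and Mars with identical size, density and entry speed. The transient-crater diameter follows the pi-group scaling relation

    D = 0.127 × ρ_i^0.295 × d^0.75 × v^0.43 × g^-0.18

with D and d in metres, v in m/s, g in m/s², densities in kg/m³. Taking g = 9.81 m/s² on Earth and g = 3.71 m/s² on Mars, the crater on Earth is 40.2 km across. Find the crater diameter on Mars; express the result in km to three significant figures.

D ≈ 47.9 km

All impactor-dependent factors cancel in the ratio, leaving D_Mars/D_Earth = (g_Mars/g_Earth)^-0.18.
(3.71/9.81)^-0.18 = 0.3782^-0.18 = 1.191
D_Mars = 1.191 × 40.2 km = 47.9 km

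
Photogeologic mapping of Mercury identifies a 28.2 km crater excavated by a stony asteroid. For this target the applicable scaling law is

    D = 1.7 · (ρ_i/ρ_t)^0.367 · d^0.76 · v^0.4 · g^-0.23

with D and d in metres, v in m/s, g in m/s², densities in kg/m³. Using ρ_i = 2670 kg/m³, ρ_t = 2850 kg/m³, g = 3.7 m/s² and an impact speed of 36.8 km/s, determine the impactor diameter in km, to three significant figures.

d ≈ 2.16 km

Rearranging for d: d = [D / (1.7 · (2670/2850)^0.367 · 36800^0.4 · 3.7^-0.23)]^(1/0.76).
D = 28200 m.
(2670/2850)^0.367 = 0.9763
36800^0.4 = 67.04
3.7^-0.23 = 0.7401
Denominator = 1.7 × 0.9763 × 67.04 × 0.7401 = 82.35
D / 82.35 = 28200 / 82.35 = 342.4
d = 342.4^(1/0.76) = 342.4^1.3158 = 2162 m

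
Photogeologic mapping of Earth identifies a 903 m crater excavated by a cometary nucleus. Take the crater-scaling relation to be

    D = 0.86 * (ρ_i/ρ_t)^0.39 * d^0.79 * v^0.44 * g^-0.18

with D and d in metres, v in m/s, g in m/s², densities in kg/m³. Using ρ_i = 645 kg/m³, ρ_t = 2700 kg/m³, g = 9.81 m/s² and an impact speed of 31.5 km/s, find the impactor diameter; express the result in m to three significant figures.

Rearranging for d: d = [D / (0.86 · (645/2700)^0.39 · 31500^0.44 · 9.81^-0.18)]^(1/0.79).
(645/2700)^0.39 = 0.5721
31500^0.44 = 95.34
9.81^-0.18 = 0.6630
Denominator = 0.86 × 0.5721 × 95.34 × 0.6630 = 31.10
D / 31.10 = 903 / 31.10 = 29.04
d = 29.04^(1/0.79) = 29.04^1.2658 = 71.10 m

d ≈ 71.1 m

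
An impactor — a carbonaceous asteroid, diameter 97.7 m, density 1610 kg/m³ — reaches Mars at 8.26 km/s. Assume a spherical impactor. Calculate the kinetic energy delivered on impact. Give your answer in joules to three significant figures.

v = 8260 m/s.
Mass m = (π/6) ρ d³ = (π/6) × 1610 × (97.7)³ = 7.862 × 10^8 kg
E = ½ m v² = 0.5 × 7.862 × 10^8 × (8260)² = 2.682 × 10^16 J

E ≈ 2.68 × 10^16 J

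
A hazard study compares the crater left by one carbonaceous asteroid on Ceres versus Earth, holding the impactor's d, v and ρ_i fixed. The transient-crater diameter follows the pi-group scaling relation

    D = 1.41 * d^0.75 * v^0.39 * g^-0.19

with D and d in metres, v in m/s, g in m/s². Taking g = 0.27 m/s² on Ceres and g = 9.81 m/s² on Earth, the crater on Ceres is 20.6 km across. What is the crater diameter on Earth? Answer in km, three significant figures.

All impactor-dependent factors cancel in the ratio, leaving D_Earth/D_Ceres = (g_Earth/g_Ceres)^-0.19.
(9.81/0.27)^-0.19 = 36.33^-0.19 = 0.5053
D_Earth = 0.5053 × 20.6 km = 10.4 km

D ≈ 10.4 km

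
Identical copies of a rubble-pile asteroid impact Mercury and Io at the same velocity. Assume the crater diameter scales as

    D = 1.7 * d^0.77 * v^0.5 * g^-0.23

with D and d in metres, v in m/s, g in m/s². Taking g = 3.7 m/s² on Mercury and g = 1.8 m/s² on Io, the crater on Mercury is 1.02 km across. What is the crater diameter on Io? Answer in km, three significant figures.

D ≈ 1.20 km

All impactor-dependent factors cancel in the ratio, leaving D_Io/D_Mercury = (g_Io/g_Mercury)^-0.23.
(1.8/3.7)^-0.23 = 0.4865^-0.23 = 1.180
D_Io = 1.180 × 1.02 km = 1.20 km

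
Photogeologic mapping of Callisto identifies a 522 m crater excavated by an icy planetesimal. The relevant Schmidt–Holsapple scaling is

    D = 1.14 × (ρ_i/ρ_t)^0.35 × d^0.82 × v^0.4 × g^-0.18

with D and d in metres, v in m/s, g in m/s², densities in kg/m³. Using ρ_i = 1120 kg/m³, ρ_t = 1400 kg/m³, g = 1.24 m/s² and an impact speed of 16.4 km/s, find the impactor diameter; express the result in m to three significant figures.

Rearranging for d: d = [D / (1.14 · (1120/1400)^0.35 · 16400^0.4 · 1.24^-0.18)]^(1/0.82).
(1120/1400)^0.35 = 0.9249
16400^0.4 = 48.52
1.24^-0.18 = 0.9620
Denominator = 1.14 × 0.9249 × 48.52 × 0.9620 = 49.21
D / 49.21 = 522 / 49.21 = 10.61
d = 10.61^(1/0.82) = 10.61^1.2195 = 17.82 m

d ≈ 17.8 m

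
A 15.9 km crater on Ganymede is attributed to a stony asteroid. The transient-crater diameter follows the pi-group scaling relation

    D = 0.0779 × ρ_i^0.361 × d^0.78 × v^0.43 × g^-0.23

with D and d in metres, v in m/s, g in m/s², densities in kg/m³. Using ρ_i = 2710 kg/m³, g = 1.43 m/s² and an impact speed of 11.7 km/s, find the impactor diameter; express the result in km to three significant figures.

Rearranging for d: d = [D / (0.0779 · 2710^0.361 · 11700^0.43 · 1.43^-0.23)]^(1/0.78).
D = 15900 m.
2710^0.361 = 17.35
11700^0.43 = 56.15
1.43^-0.23 = 0.9210
Denominator = 0.0779 × 17.35 × 56.15 × 0.9210 = 69.90
D / 69.90 = 15900 / 69.90 = 227.5
d = 227.5^(1/0.78) = 227.5^1.2821 = 1052 m

d ≈ 1.05 km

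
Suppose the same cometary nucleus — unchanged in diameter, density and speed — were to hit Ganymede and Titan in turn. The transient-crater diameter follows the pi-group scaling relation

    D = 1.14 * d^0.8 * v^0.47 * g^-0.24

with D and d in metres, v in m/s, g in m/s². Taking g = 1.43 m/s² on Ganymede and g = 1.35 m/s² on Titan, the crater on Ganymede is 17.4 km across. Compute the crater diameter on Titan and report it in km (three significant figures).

All impactor-dependent factors cancel in the ratio, leaving D_Titan/D_Ganymede = (g_Titan/g_Ganymede)^-0.24.
(1.35/1.43)^-0.24 = 0.9441^-0.24 = 1.014
D_Titan = 1.014 × 17.4 km = 17.6 km

D ≈ 17.6 km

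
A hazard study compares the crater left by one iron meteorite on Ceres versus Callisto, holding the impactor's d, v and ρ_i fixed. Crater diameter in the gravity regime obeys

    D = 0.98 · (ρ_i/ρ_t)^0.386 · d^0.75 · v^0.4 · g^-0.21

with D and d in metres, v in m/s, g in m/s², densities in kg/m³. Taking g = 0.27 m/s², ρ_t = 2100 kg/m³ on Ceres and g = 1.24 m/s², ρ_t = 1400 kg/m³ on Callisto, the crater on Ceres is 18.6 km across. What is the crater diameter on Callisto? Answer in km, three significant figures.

The impactor-only factors (d, v, ρ_i) cancel in the ratio, leaving D_Callisto/D_Ceres = (g_Callisto/g_Ceres)^-0.21 · (ρ_t,Ceres/ρ_t,Callisto)^0.386.
(1.24/0.27)^-0.21 = 4.593^-0.21 = 0.7260
(2100/1400)^0.386 = 1.500^0.386 = 1.169
Ratio = 0.7260 × 1.169 = 0.8487
D_Callisto = 0.8487 × 18.6 km = 15.8 km

D ≈ 15.8 km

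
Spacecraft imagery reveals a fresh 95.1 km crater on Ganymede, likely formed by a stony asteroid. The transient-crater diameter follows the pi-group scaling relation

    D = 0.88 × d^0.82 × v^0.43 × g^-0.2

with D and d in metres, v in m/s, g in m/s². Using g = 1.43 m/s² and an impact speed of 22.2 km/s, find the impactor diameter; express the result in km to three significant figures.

d ≈ 7.90 km

Rearranging for d: d = [D / (0.88 · 22200^0.43 · 1.43^-0.2)]^(1/0.82).
D = 95100 m.
22200^0.43 = 73.95
1.43^-0.2 = 0.9310
Denominator = 0.88 × 73.95 × 0.9310 = 60.59
D / 60.59 = 95100 / 60.59 = 1570
d = 1570^(1/0.82) = 1570^1.2195 = 7896 m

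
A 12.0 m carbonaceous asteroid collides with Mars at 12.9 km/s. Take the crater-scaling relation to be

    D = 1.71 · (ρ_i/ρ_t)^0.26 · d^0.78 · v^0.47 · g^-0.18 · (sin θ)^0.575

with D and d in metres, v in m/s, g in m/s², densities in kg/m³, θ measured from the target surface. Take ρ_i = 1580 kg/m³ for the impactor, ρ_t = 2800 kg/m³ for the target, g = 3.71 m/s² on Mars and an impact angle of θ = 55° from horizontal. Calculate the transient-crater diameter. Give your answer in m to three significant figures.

In SI units: v = 12900 m/s.
(ρ_i/ρ_t)^0.26 = (1580/2800)^0.26 = 0.8618
d^0.78 = 12^0.78 = 6.946
v^0.47 = 12900^0.47 = 85.50
g^-0.18 = 3.71^-0.18 = 0.7898
(sin 55°)^0.575 = 0.8192^0.575 = 0.8917
D = 1.71 × 0.8618 × 6.946 × 85.50 × 0.7898 × 0.8917 = 616.4 m

D ≈ 616 m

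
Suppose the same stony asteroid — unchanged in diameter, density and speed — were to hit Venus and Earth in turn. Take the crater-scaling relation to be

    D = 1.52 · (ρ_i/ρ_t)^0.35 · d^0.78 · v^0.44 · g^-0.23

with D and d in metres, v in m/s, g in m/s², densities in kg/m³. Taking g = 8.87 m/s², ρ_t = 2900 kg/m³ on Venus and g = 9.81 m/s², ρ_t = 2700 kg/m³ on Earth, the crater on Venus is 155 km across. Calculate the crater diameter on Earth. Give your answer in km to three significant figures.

D ≈ 155 km

The impactor-only factors (d, v, ρ_i) cancel in the ratio, leaving D_Earth/D_Venus = (g_Earth/g_Venus)^-0.23 · (ρ_t,Venus/ρ_t,Earth)^0.35.
(9.81/8.87)^-0.23 = 1.106^-0.23 = 0.9771
(2900/2700)^0.35 = 1.074^0.35 = 1.025
Ratio = 0.9771 × 1.025 = 1.002
D_Earth = 1.002 × 155 km = 155 km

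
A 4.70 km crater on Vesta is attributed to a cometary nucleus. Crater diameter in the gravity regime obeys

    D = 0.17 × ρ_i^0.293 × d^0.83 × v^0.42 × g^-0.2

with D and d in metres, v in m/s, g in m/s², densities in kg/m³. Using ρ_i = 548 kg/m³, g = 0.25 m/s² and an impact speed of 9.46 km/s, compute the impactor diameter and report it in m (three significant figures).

d ≈ 169 m

Rearranging for d: d = [D / (0.17 · 548^0.293 · 9460^0.42 · 0.25^-0.2)]^(1/0.83).
D = 4700 m.
548^0.293 = 6.345
9460^0.42 = 46.76
0.25^-0.2 = 1.320
Denominator = 0.17 × 6.345 × 46.76 × 1.320 = 66.58
D / 66.58 = 4700 / 66.58 = 70.59
d = 70.59^(1/0.83) = 70.59^1.2048 = 168.8 m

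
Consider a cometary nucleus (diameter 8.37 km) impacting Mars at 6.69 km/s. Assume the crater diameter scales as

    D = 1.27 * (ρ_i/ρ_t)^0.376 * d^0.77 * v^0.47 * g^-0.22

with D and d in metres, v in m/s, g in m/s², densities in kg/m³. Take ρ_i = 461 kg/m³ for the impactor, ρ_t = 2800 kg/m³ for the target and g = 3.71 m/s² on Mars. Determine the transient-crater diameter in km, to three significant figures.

In SI units: d = 8370 m, v = 6690 m/s.
(ρ_i/ρ_t)^0.376 = (461/2800)^0.376 = 0.5075
d^0.77 = 8370^0.77 = 1048
v^0.47 = 6690^0.47 = 62.80
g^-0.22 = 3.71^-0.22 = 0.7494
D = 1.27 × 0.5075 × 1048 × 62.80 × 0.7494 = 31789 m
   = 31.79 km

D ≈ 31.8 km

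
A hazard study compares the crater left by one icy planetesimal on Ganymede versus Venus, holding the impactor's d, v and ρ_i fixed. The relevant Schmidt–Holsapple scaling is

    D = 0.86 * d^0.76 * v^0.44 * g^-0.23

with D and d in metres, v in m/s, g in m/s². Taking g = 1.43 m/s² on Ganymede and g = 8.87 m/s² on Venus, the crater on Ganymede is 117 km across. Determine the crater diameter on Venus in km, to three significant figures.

D ≈ 76.9 km

All impactor-dependent factors cancel in the ratio, leaving D_Venus/D_Ganymede = (g_Venus/g_Ganymede)^-0.23.
(8.87/1.43)^-0.23 = 6.203^-0.23 = 0.6572
D_Venus = 0.6572 × 117 km = 76.9 km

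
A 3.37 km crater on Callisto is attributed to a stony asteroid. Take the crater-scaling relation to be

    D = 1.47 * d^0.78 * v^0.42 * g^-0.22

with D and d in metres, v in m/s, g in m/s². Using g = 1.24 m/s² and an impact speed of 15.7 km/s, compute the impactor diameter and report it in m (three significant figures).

Rearranging for d: d = [D / (1.47 · 15700^0.42 · 1.24^-0.22)]^(1/0.78).
D = 3370 m.
15700^0.42 = 57.85
1.24^-0.22 = 0.9538
Denominator = 1.47 × 57.85 × 0.9538 = 81.11
D / 81.11 = 3370 / 81.11 = 41.55
d = 41.55^(1/0.78) = 41.55^1.2821 = 118.9 m

d ≈ 119 m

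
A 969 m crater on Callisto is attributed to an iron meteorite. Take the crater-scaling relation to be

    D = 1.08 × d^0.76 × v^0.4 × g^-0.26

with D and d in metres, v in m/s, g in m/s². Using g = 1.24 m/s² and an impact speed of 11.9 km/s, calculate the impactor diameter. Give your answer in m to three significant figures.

d ≈ 59.2 m

Rearranging for d: d = [D / (1.08 · 11900^0.4 · 1.24^-0.26)]^(1/0.76).
11900^0.4 = 42.68
1.24^-0.26 = 0.9456
Denominator = 1.08 × 42.68 × 0.9456 = 43.59
D / 43.59 = 969 / 43.59 = 22.23
d = 22.23^(1/0.76) = 22.23^1.3158 = 59.20 m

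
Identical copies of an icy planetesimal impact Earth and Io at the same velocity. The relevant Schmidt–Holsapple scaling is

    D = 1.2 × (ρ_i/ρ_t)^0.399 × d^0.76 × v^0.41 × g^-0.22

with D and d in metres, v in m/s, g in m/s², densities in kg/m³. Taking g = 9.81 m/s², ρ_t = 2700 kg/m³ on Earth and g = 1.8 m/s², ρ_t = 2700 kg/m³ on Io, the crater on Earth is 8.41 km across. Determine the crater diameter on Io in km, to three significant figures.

D ≈ 12.2 km

The impactor-only factors (d, v, ρ_i) cancel in the ratio, leaving D_Io/D_Earth = (g_Io/g_Earth)^-0.22 · (ρ_t,Earth/ρ_t,Io)^0.399.
(1.8/9.81)^-0.22 = 0.1835^-0.22 = 1.452
(2700/2700)^0.399 = 1.000^0.399 = 1.000
Ratio = 1.452 × 1.000 = 1.452
D_Io = 1.452 × 8.41 km = 12.2 km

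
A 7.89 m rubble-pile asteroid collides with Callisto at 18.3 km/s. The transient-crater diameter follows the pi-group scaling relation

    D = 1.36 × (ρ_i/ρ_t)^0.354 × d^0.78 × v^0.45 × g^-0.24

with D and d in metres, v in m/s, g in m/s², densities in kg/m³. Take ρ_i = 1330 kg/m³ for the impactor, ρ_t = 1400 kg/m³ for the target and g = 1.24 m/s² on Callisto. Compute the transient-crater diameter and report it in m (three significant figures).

D ≈ 526 m

In SI units: v = 18300 m/s.
(ρ_i/ρ_t)^0.354 = (1330/1400)^0.354 = 0.9820
d^0.78 = 7.89^0.78 = 5.009
v^0.45 = 18300^0.45 = 82.81
g^-0.24 = 1.24^-0.24 = 0.9497
D = 1.36 × 0.9820 × 5.009 × 82.81 × 0.9497 = 526.1 m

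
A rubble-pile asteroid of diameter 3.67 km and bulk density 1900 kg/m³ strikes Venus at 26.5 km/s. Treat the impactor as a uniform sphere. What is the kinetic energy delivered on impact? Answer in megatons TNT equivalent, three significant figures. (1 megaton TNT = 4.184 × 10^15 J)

E ≈ 4.13 × 10^6 Mt TNT

d = 3670 m; v = 26500 m/s.
Mass m = (π/6) ρ d³ = (π/6) × 1900 × (3670)³ = 4.918 × 10^13 kg
E = ½ m v² = 0.5 × 4.918 × 10^13 × (26500)² = 1.727 × 10^22 J
   = 1.727 × 10^22 / 4.184×10^15 = 4.128 × 10^6 Mt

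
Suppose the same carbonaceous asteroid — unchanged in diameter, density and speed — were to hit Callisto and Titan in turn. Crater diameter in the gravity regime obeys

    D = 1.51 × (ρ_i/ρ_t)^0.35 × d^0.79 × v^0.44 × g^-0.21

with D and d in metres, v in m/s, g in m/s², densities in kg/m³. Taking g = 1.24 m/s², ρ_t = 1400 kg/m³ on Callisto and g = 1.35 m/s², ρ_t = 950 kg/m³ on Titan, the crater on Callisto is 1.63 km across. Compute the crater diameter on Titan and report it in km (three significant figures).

The impactor-only factors (d, v, ρ_i) cancel in the ratio, leaving D_Titan/D_Callisto = (g_Titan/g_Callisto)^-0.21 · (ρ_t,Callisto/ρ_t,Titan)^0.35.
(1.35/1.24)^-0.21 = 1.089^-0.21 = 0.9823
(1400/950)^0.35 = 1.474^0.35 = 1.145
Ratio = 0.9823 × 1.145 = 1.125
D_Titan = 1.125 × 1.63 km = 1.83 km

D ≈ 1.83 km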